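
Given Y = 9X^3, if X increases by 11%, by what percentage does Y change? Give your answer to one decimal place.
36.8%

For Y = 9X^3:
If X → X(1 + 0.11)
Then Y → Y · (1 + 0.11)^3
     ≈ Y · 1.3676

Percentage change = ((1 + 0.11)^3 − 1) × 100% ≈ 36.8%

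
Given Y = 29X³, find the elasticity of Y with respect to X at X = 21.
Elasticity = 3

Elasticity = (dY/dX) · (X/Y)

dY/dX = 87·X²
At X = 21: dY/dX = 38367, Y = 268569

Elasticity = 38367 · (21 / 268569) = 3

Interpretation: for a small percentage change in X, the percentage change in Y is approximately 3.00 times as large.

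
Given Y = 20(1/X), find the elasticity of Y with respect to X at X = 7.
Elasticity = -1

Elasticity = (dY/dX) · (X/Y)

dY/dX = -20/X²
At X = 7: dY/dX = -20/49, Y = 20/7

Elasticity = (-20/49) · (7 / (20/7)) = -1

Interpretation: for a small percentage change in X, the percentage change in Y is approximately -1.00 times as large.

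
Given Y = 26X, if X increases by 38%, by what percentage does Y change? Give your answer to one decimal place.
38.0%

For Y = 26X:
If X → X(1 + 0.38)
Then Y → Y · (1 + 0.38)^1
     = Y · 1.3800

Percentage change = ((1 + 0.38)^1 − 1) × 100% = 38.0%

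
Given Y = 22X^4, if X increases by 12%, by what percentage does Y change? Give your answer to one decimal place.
57.4%

For Y = 22X^4:
If X → X(1 + 0.12)
Then Y → Y · (1 + 0.12)^4
     ≈ Y · 1.5735

Percentage change = ((1 + 0.12)^4 − 1) × 100% ≈ 57.4%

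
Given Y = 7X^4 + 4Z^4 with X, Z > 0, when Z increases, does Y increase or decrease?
Y increases

Taking the partial derivative:
∂Y/∂Z = 16Z^3

∂Y/∂Z = 16Z^3 > 0 (assuming positive values)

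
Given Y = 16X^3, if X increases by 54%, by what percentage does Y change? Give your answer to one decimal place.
265.2%

For Y = 16X^3:
If X → X(1 + 0.54)
Then Y → Y · (1 + 0.54)^3
     ≈ Y · 3.6523

Percentage change = ((1 + 0.54)^3 − 1) × 100% ≈ 265.2%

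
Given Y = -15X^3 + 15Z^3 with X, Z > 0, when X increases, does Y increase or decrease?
Y decreases

Taking the partial derivative:
∂Y/∂X = -45X^2

∂Y/∂X = -45X^2 < 0 (assuming positive values)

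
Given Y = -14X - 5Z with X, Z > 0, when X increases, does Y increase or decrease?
Y decreases

Taking the partial derivative:
∂Y/∂X = -14

∂Y/∂X = -14 < 0 (assuming positive values)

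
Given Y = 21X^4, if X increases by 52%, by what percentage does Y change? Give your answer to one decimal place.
433.8%

For Y = 21X^4:
If X → X(1 + 0.52)
Then Y → Y · (1 + 0.52)^4
     ≈ Y · 5.3379

Percentage change = ((1 + 0.52)^4 − 1) × 100% ≈ 433.8%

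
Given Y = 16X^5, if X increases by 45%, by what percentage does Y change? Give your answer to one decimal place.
541.0%

For Y = 16X^5:
If X → X(1 + 0.45)
Then Y → Y · (1 + 0.45)^5
     ≈ Y · 6.4097

Percentage change = ((1 + 0.45)^5 − 1) × 100% ≈ 541.0%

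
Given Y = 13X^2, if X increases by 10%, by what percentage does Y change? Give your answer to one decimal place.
21.0%

For Y = 13X^2:
If X → X(1 + 0.1)
Then Y → Y · (1 + 0.1)^2
     = Y · 1.2100

Percentage change = ((1 + 0.1)^2 − 1) × 100% = 21.0%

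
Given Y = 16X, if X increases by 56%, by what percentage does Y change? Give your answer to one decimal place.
56.0%

For Y = 16X:
If X → X(1 + 0.56)
Then Y → Y · (1 + 0.56)^1
     = Y · 1.5600

Percentage change = ((1 + 0.56)^1 − 1) × 100% = 56.0%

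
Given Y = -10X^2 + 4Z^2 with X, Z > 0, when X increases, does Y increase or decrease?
Y decreases

Taking the partial derivative:
∂Y/∂X = -20X

∂Y/∂X = -20X < 0 (assuming positive values)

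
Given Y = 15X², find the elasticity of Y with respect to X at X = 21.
Elasticity = 2

Elasticity = (dY/dX) · (X/Y)

dY/dX = 30·X
At X = 21: dY/dX = 630, Y = 6615

Elasticity = 630 · (21 / 6615) = 2

Interpretation: for a small percentage change in X, the percentage change in Y is approximately 2.00 times as large.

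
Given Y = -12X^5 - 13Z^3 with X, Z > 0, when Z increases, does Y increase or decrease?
Y decreases

Taking the partial derivative:
∂Y/∂Z = -39Z^2

∂Y/∂Z = -39Z^2 < 0 (assuming positive values)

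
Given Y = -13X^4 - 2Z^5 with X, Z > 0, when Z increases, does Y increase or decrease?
Y decreases

Taking the partial derivative:
∂Y/∂Z = -10Z^4

∂Y/∂Z = -10Z^4 < 0 (assuming positive values)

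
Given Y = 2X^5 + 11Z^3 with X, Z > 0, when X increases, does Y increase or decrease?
Y increases

Taking the partial derivative:
∂Y/∂X = 10X^4

∂Y/∂X = 10X^4 > 0 (assuming positive values)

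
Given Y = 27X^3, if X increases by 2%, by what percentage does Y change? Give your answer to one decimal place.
6.1%

For Y = 27X^3:
If X → X(1 + 0.02)
Then Y → Y · (1 + 0.02)^3
     ≈ Y · 1.0612

Percentage change = ((1 + 0.02)^3 − 1) × 100% ≈ 6.1%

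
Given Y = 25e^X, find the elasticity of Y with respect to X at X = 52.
Elasticity = 52

Elasticity = (dY/dX) · (X/Y)

dY/dX = 25·e^X
At X = 52: dY/dX = 25·e^52, Y = 25·e^52

Elasticity = (25·e^52) · (52 / (25·e^52)) = 52

Interpretation: for a small percentage change in X, the percentage change in Y is approximately 52.00 times as large.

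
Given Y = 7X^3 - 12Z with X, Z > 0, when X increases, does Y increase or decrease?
Y increases

Taking the partial derivative:
∂Y/∂X = 21X^2

∂Y/∂X = 21X^2 > 0 (assuming positive values)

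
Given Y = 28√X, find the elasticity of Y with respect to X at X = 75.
Elasticity = 1/2

Elasticity = (dY/dX) · (X/Y)

dY/dX = 14/√X
At X = 75: dY/dX = 14·√3/15, Y = 140·√3

Elasticity = (14·√3/15) · (75 / (140·√3)) = 1/2

Interpretation: for a small percentage change in X, the percentage change in Y is approximately 0.50 times as large.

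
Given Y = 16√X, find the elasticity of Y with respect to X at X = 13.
Elasticity = 1/2

Elasticity = (dY/dX) · (X/Y)

dY/dX = 8/√X
At X = 13: dY/dX = 8·√13/13, Y = 16·√13

Elasticity = (8·√13/13) · (13 / (16·√13)) = 1/2

Interpretation: for a small percentage change in X, the percentage change in Y is approximately 0.50 times as large.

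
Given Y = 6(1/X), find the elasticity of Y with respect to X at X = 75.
Elasticity = -1

Elasticity = (dY/dX) · (X/Y)

dY/dX = -6/X²
At X = 75: dY/dX = -2/1875, Y = 2/25

Elasticity = (-2/1875) · (75 / (2/25)) = -1

Interpretation: for a small percentage change in X, the percentage change in Y is approximately -1.00 times as large.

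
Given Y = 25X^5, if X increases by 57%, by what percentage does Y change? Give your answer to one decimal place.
853.9%

For Y = 25X^5:
If X → X(1 + 0.57)
Then Y → Y · (1 + 0.57)^5
     ≈ Y · 9.5389

Percentage change = ((1 + 0.57)^5 − 1) × 100% ≈ 853.9%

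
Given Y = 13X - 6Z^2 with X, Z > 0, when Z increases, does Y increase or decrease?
Y decreases

Taking the partial derivative:
∂Y/∂Z = -12Z

∂Y/∂Z = -12Z < 0 (assuming positive values)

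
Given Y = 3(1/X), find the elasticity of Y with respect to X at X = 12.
Elasticity = -1

Elasticity = (dY/dX) · (X/Y)

dY/dX = -3/X²
At X = 12: dY/dX = -1/48, Y = 1/4

Elasticity = (-1/48) · (12 / (1/4)) = -1

Interpretation: for a small percentage change in X, the percentage change in Y is approximately -1.00 times as large.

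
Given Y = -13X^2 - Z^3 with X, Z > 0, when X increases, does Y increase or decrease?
Y decreases

Taking the partial derivative:
∂Y/∂X = -26X

∂Y/∂X = -26X < 0 (assuming positive values)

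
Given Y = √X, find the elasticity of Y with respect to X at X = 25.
Elasticity = 1/2

Elasticity = (dY/dX) · (X/Y)

dY/dX = 1/(2·√X)
At X = 25: dY/dX = 1/10, Y = 5

Elasticity = (1/10) · (25 / 5) = 1/2

Interpretation: for a small percentage change in X, the percentage change in Y is approximately 0.50 times as large.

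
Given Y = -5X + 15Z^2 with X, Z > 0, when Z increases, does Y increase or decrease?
Y increases

Taking the partial derivative:
∂Y/∂Z = 30Z

∂Y/∂Z = 30Z > 0 (assuming positive values)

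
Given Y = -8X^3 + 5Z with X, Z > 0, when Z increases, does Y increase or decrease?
Y increases

Taking the partial derivative:
∂Y/∂Z = 5

∂Y/∂Z = 5 > 0 (assuming positive values)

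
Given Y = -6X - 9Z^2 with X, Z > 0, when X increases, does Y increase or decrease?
Y decreases

Taking the partial derivative:
∂Y/∂X = -6

∂Y/∂X = -6 < 0 (assuming positive values)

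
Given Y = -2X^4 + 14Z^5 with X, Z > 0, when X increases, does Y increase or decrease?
Y decreases

Taking the partial derivative:
∂Y/∂X = -8X^3

∂Y/∂X = -8X^3 < 0 (assuming positive values)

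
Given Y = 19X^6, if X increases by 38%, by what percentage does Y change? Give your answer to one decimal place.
590.7%

For Y = 19X^6:
If X → X(1 + 0.38)
Then Y → Y · (1 + 0.38)^6
     ≈ Y · 6.9068

Percentage change = ((1 + 0.38)^6 − 1) × 100% ≈ 590.7%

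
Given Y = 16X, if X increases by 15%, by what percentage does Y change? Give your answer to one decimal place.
15.0%

For Y = 16X:
If X → X(1 + 0.15)
Then Y → Y · (1 + 0.15)^1
     = Y · 1.1500

Percentage change = ((1 + 0.15)^1 − 1) × 100% = 15.0%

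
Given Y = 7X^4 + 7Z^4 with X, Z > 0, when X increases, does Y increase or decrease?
Y increases

Taking the partial derivative:
∂Y/∂X = 28X^3

∂Y/∂X = 28X^3 > 0 (assuming positive values)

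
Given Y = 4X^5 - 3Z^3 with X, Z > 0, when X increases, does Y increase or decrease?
Y increases

Taking the partial derivative:
∂Y/∂X = 20X^4

∂Y/∂X = 20X^4 > 0 (assuming positive values)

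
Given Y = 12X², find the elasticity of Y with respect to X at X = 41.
Elasticity = 2

Elasticity = (dY/dX) · (X/Y)

dY/dX = 24·X
At X = 41: dY/dX = 984, Y = 20172

Elasticity = 984 · (41 / 20172) = 2

Interpretation: for a small percentage change in X, the percentage change in Y is approximately 2.00 times as large.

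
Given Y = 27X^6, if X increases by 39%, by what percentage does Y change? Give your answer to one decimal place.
621.3%

For Y = 27X^6:
If X → X(1 + 0.39)
Then Y → Y · (1 + 0.39)^6
     ≈ Y · 7.2125

Percentage change = ((1 + 0.39)^6 − 1) × 100% ≈ 621.3%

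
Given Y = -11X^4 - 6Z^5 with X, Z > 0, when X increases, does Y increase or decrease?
Y decreases

Taking the partial derivative:
∂Y/∂X = -44X^3

∂Y/∂X = -44X^3 < 0 (assuming positive values)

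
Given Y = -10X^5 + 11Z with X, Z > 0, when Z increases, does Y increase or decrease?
Y increases

Taking the partial derivative:
∂Y/∂Z = 11

∂Y/∂Z = 11 > 0 (assuming positive values)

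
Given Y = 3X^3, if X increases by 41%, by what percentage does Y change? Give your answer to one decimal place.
180.3%

For Y = 3X^3:
If X → X(1 + 0.41)
Then Y → Y · (1 + 0.41)^3
     ≈ Y · 2.8032

Percentage change = ((1 + 0.41)^3 − 1) × 100% ≈ 180.3%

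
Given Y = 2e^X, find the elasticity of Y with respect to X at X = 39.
Elasticity = 39

Elasticity = (dY/dX) · (X/Y)

dY/dX = 2·e^X
At X = 39: dY/dX = 2·e^39, Y = 2·e^39

Elasticity = (2·e^39) · (39 / (2·e^39)) = 39

Interpretation: for a small percentage change in X, the percentage change in Y is approximately 39.00 times as large.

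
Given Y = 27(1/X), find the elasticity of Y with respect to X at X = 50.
Elasticity = -1

Elasticity = (dY/dX) · (X/Y)

dY/dX = -27/X²
At X = 50: dY/dX = -27/2500, Y = 27/50

Elasticity = (-27/2500) · (50 / (27/50)) = -1

Interpretation: for a small percentage change in X, the percentage change in Y is approximately -1.00 times as large.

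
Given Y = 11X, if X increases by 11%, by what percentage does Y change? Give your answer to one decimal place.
11.0%

For Y = 11X:
If X → X(1 + 0.11)
Then Y → Y · (1 + 0.11)^1
     = Y · 1.1100

Percentage change = ((1 + 0.11)^1 − 1) × 100% = 11.0%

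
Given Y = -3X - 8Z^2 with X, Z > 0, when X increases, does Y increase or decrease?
Y decreases

Taking the partial derivative:
∂Y/∂X = -3

∂Y/∂X = -3 < 0 (assuming positive values)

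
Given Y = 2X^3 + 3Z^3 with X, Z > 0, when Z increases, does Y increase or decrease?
Y increases

Taking the partial derivative:
∂Y/∂Z = 9Z^2

∂Y/∂Z = 9Z^2 > 0 (assuming positive values)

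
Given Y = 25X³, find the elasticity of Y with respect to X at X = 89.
Elasticity = 3

Elasticity = (dY/dX) · (X/Y)

dY/dX = 75·X²
At X = 89: dY/dX = 594075, Y = 17624225

Elasticity = 594075 · (89 / 17624225) = 3

Interpretation: for a small percentage change in X, the percentage change in Y is approximately 3.00 times as large.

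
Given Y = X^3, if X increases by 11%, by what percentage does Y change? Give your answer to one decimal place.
36.8%

For Y = X^3:
If X → X(1 + 0.11)
Then Y → Y · (1 + 0.11)^3
     ≈ Y · 1.3676

Percentage change = ((1 + 0.11)^3 − 1) × 100% ≈ 36.8%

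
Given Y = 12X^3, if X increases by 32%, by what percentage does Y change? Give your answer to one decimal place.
130.0%

For Y = 12X^3:
If X → X(1 + 0.32)
Then Y → Y · (1 + 0.32)^3
     ≈ Y · 2.3000

Percentage change = ((1 + 0.32)^3 − 1) × 100% ≈ 130.0%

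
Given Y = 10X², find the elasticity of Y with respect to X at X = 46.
Elasticity = 2

Elasticity = (dY/dX) · (X/Y)

dY/dX = 20·X
At X = 46: dY/dX = 920, Y = 21160

Elasticity = 920 · (46 / 21160) = 2

Interpretation: for a small percentage change in X, the percentage change in Y is approximately 2.00 times as large.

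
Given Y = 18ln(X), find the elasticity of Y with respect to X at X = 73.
Elasticity = 1/ln(73) ≈ 0.2331

Elasticity = (dY/dX) · (X/Y)

dY/dX = 18/X
At X = 73: dY/dX = 18/73, Y = 18·ln(73)

Elasticity = (18/73) · (73 / (18·ln(73))) = 1/ln(73) ≈ 0.2331

Interpretation: for a small percentage change in X, the percentage change in Y is approximately 0.23 times as large.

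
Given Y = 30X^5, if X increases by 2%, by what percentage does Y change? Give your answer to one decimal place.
10.4%

For Y = 30X^5:
If X → X(1 + 0.02)
Then Y → Y · (1 + 0.02)^5
     ≈ Y · 1.1041

Percentage change = ((1 + 0.02)^5 − 1) × 100% ≈ 10.4%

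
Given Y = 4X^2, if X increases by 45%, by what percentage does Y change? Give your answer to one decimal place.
110.3%

For Y = 4X^2:
If X → X(1 + 0.45)
Then Y → Y · (1 + 0.45)^2
     = Y · 2.1025

Percentage change = ((1 + 0.45)^2 − 1) × 100% ≈ 110.3%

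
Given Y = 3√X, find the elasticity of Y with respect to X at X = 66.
Elasticity = 1/2

Elasticity = (dY/dX) · (X/Y)

dY/dX = 3/(2·√X)
At X = 66: dY/dX = √66/44, Y = 3·√66

Elasticity = (√66/44) · (66 / (3·√66)) = 1/2

Interpretation: for a small percentage change in X, the percentage change in Y is approximately 0.50 times as large.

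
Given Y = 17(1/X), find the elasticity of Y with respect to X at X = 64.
Elasticity = -1

Elasticity = (dY/dX) · (X/Y)

dY/dX = -17/X²
At X = 64: dY/dX = -17/4096, Y = 17/64

Elasticity = (-17/4096) · (64 / (17/64)) = -1

Interpretation: for a small percentage change in X, the percentage change in Y is approximately -1.00 times as large.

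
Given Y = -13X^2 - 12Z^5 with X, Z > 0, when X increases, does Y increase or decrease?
Y decreases

Taking the partial derivative:
∂Y/∂X = -26X

∂Y/∂X = -26X < 0 (assuming positive values)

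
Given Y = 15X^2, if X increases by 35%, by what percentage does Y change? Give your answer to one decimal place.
82.3%

For Y = 15X^2:
If X → X(1 + 0.35)
Then Y → Y · (1 + 0.35)^2
     = Y · 1.8225

Percentage change = ((1 + 0.35)^2 − 1) × 100% ≈ 82.3%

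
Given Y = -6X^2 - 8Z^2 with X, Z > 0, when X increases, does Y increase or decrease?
Y decreases

Taking the partial derivative:
∂Y/∂X = -12X

∂Y/∂X = -12X < 0 (assuming positive values)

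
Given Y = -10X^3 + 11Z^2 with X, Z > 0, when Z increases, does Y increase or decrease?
Y increases

Taking the partial derivative:
∂Y/∂Z = 22Z

∂Y/∂Z = 22Z > 0 (assuming positive values)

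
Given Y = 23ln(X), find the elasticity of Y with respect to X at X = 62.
Elasticity = 1/ln(62) ≈ 0.2423

Elasticity = (dY/dX) · (X/Y)

dY/dX = 23/X
At X = 62: dY/dX = 23/62, Y = 23·ln(62)

Elasticity = (23/62) · (62 / (23·ln(62))) = 1/ln(62) ≈ 0.2423

Interpretation: for a small percentage change in X, the percentage change in Y is approximately 0.24 times as large.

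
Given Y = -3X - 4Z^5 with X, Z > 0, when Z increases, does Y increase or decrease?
Y decreases

Taking the partial derivative:
∂Y/∂Z = -20Z^4

∂Y/∂Z = -20Z^4 < 0 (assuming positive values)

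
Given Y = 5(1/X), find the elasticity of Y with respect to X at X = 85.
Elasticity = -1

Elasticity = (dY/dX) · (X/Y)

dY/dX = -5/X²
At X = 85: dY/dX = -1/1445, Y = 1/17

Elasticity = (-1/1445) · (85 / (1/17)) = -1

Interpretation: for a small percentage change in X, the percentage change in Y is approximately -1.00 times as large.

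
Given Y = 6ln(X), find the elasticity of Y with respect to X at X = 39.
Elasticity = 1/ln(39) ≈ 0.2730

Elasticity = (dY/dX) · (X/Y)

dY/dX = 6/X
At X = 39: dY/dX = 2/13, Y = 6·ln(39)

Elasticity = (2/13) · (39 / (6·ln(39))) = 1/ln(39) ≈ 0.2730

Interpretation: for a small percentage change in X, the percentage change in Y is approximately 0.27 times as large.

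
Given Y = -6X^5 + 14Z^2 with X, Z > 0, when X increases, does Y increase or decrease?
Y decreases

Taking the partial derivative:
∂Y/∂X = -30X^4

∂Y/∂X = -30X^4 < 0 (assuming positive values)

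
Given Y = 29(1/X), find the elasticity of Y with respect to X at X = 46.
Elasticity = -1

Elasticity = (dY/dX) · (X/Y)

dY/dX = -29/X²
At X = 46: dY/dX = -29/2116, Y = 29/46

Elasticity = (-29/2116) · (46 / (29/46)) = -1

Interpretation: for a small percentage change in X, the percentage change in Y is approximately -1.00 times as large.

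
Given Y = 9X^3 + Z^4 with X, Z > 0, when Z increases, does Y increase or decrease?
Y increases

Taking the partial derivative:
∂Y/∂Z = 4Z^3

∂Y/∂Z = 4Z^3 > 0 (assuming positive values)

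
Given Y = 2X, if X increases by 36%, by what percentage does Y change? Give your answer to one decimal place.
36.0%

For Y = 2X:
If X → X(1 + 0.36)
Then Y → Y · (1 + 0.36)^1
     = Y · 1.3600

Percentage change = ((1 + 0.36)^1 − 1) × 100% = 36.0%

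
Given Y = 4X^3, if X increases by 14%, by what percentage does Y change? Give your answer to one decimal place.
48.2%

For Y = 4X^3:
If X → X(1 + 0.14)
Then Y → Y · (1 + 0.14)^3
     ≈ Y · 1.4815

Percentage change = ((1 + 0.14)^3 − 1) × 100% ≈ 48.2%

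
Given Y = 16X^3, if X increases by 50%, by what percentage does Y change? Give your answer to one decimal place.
237.5%

For Y = 16X^3:
If X → X(1 + 0.5)
Then Y → Y · (1 + 0.5)^3
     = Y · 3.3750

Percentage change = ((1 + 0.5)^3 − 1) × 100% = 237.5%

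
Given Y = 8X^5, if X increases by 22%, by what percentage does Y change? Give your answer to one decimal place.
170.3%

For Y = 8X^5:
If X → X(1 + 0.22)
Then Y → Y · (1 + 0.22)^5
     ≈ Y · 2.7027

Percentage change = ((1 + 0.22)^5 − 1) × 100% ≈ 170.3%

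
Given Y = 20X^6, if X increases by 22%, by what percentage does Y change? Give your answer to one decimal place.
229.7%

For Y = 20X^6:
If X → X(1 + 0.22)
Then Y → Y · (1 + 0.22)^6
     ≈ Y · 3.2973

Percentage change = ((1 + 0.22)^6 − 1) × 100% ≈ 229.7%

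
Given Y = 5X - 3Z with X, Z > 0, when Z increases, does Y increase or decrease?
Y decreases

Taking the partial derivative:
∂Y/∂Z = -3

∂Y/∂Z = -3 < 0 (assuming positive values)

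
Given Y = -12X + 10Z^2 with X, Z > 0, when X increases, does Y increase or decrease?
Y decreases

Taking the partial derivative:
∂Y/∂X = -12

∂Y/∂X = -12 < 0 (assuming positive values)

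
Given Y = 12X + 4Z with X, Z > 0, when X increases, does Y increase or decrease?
Y increases

Taking the partial derivative:
∂Y/∂X = 12

∂Y/∂X = 12 > 0 (assuming positive values)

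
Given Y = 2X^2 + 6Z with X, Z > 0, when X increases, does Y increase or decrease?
Y increases

Taking the partial derivative:
∂Y/∂X = 4X

∂Y/∂X = 4X > 0 (assuming positive values)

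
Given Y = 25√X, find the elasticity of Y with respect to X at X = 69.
Elasticity = 1/2

Elasticity = (dY/dX) · (X/Y)

dY/dX = 25/(2·√X)
At X = 69: dY/dX = 25·√69/138, Y = 25·√69

Elasticity = (25·√69/138) · (69 / (25·√69)) = 1/2

Interpretation: for a small percentage change in X, the percentage change in Y is approximately 0.50 times as large.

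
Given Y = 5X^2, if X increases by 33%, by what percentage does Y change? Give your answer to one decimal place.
76.9%

For Y = 5X^2:
If X → X(1 + 0.33)
Then Y → Y · (1 + 0.33)^2
     = Y · 1.7689

Percentage change = ((1 + 0.33)^2 − 1) × 100% ≈ 76.9%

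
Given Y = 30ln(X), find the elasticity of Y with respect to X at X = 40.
Elasticity = 1/ln(40) ≈ 0.2711

Elasticity = (dY/dX) · (X/Y)

dY/dX = 30/X
At X = 40: dY/dX = 3/4, Y = 30·ln(40)

Elasticity = (3/4) · (40 / (30·ln(40))) = 1/ln(40) ≈ 0.2711

Interpretation: for a small percentage change in X, the percentage change in Y is approximately 0.27 times as large.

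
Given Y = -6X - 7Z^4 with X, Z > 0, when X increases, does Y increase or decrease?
Y decreases

Taking the partial derivative:
∂Y/∂X = -6

∂Y/∂X = -6 < 0 (assuming positive values)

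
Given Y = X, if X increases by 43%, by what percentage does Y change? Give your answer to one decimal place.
43.0%

For Y = X:
If X → X(1 + 0.43)
Then Y → Y · (1 + 0.43)^1
     = Y · 1.4300

Percentage change = ((1 + 0.43)^1 − 1) × 100% = 43.0%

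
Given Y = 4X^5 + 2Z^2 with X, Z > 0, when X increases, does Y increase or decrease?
Y increases

Taking the partial derivative:
∂Y/∂X = 20X^4

∂Y/∂X = 20X^4 > 0 (assuming positive values)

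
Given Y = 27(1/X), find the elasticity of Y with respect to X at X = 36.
Elasticity = -1

Elasticity = (dY/dX) · (X/Y)

dY/dX = -27/X²
At X = 36: dY/dX = -1/48, Y = 3/4

Elasticity = (-1/48) · (36 / (3/4)) = -1

Interpretation: for a small percentage change in X, the percentage change in Y is approximately -1.00 times as large.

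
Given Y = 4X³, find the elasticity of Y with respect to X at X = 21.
Elasticity = 3

Elasticity = (dY/dX) · (X/Y)

dY/dX = 12·X²
At X = 21: dY/dX = 5292, Y = 37044

Elasticity = 5292 · (21 / 37044) = 3

Interpretation: for a small percentage change in X, the percentage change in Y is approximately 3.00 times as large.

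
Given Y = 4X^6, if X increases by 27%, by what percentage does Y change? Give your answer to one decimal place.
319.6%

For Y = 4X^6:
If X → X(1 + 0.27)
Then Y → Y · (1 + 0.27)^6
     ≈ Y · 4.1959

Percentage change = ((1 + 0.27)^6 − 1) × 100% ≈ 319.6%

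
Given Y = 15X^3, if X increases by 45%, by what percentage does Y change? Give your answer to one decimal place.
204.9%

For Y = 15X^3:
If X → X(1 + 0.45)
Then Y → Y · (1 + 0.45)^3
     ≈ Y · 3.0486

Percentage change = ((1 + 0.45)^3 − 1) × 100% ≈ 204.9%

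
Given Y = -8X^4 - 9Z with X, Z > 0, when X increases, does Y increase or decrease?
Y decreases

Taking the partial derivative:
∂Y/∂X = -32X^3

∂Y/∂X = -32X^3 < 0 (assuming positive values)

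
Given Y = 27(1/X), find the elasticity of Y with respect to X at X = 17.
Elasticity = -1

Elasticity = (dY/dX) · (X/Y)

dY/dX = -27/X²
At X = 17: dY/dX = -27/289, Y = 27/17

Elasticity = (-27/289) · (17 / (27/17)) = -1

Interpretation: for a small percentage change in X, the percentage change in Y is approximately -1.00 times as large.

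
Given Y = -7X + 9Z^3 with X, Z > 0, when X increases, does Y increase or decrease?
Y decreases

Taking the partial derivative:
∂Y/∂X = -7

∂Y/∂X = -7 < 0 (assuming positive values)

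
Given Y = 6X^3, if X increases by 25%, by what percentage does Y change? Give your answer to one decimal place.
95.3%

For Y = 6X^3:
If X → X(1 + 0.25)
Then Y → Y · (1 + 0.25)^3
     ≈ Y · 1.9531

Percentage change = ((1 + 0.25)^3 − 1) × 100% ≈ 95.3%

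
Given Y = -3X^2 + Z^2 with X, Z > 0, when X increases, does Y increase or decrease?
Y decreases

Taking the partial derivative:
∂Y/∂X = -6X

∂Y/∂X = -6X < 0 (assuming positive values)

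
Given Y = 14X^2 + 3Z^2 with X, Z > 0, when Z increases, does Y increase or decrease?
Y increases

Taking the partial derivative:
∂Y/∂Z = 6Z

∂Y/∂Z = 6Z > 0 (assuming positive values)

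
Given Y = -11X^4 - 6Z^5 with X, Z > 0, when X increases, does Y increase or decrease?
Y decreases

Taking the partial derivative:
∂Y/∂X = -44X^3

∂Y/∂X = -44X^3 < 0 (assuming positive values)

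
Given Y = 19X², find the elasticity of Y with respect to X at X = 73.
Elasticity = 2

Elasticity = (dY/dX) · (X/Y)

dY/dX = 38·X
At X = 73: dY/dX = 2774, Y = 101251

Elasticity = 2774 · (73 / 101251) = 2

Interpretation: for a small percentage change in X, the percentage change in Y is approximately 2.00 times as large.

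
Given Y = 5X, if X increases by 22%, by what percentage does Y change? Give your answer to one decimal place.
22.0%

For Y = 5X:
If X → X(1 + 0.22)
Then Y → Y · (1 + 0.22)^1
     = Y · 1.2200

Percentage change = ((1 + 0.22)^1 − 1) × 100% = 22.0%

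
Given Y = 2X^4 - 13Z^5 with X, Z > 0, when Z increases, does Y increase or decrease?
Y decreases

Taking the partial derivative:
∂Y/∂Z = -65Z^4

∂Y/∂Z = -65Z^4 < 0 (assuming positive values)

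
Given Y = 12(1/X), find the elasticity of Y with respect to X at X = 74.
Elasticity = -1

Elasticity = (dY/dX) · (X/Y)

dY/dX = -12/X²
At X = 74: dY/dX = -3/1369, Y = 6/37

Elasticity = (-3/1369) · (74 / (6/37)) = -1

Interpretation: for a small percentage change in X, the percentage change in Y is approximately -1.00 times as large.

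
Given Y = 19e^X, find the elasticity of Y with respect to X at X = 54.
Elasticity = 54

Elasticity = (dY/dX) · (X/Y)

dY/dX = 19·e^X
At X = 54: dY/dX = 19·e^54, Y = 19·e^54

Elasticity = (19·e^54) · (54 / (19·e^54)) = 54

Interpretation: for a small percentage change in X, the percentage change in Y is approximately 54.00 times as large.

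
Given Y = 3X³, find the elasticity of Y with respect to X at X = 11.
Elasticity = 3

Elasticity = (dY/dX) · (X/Y)

dY/dX = 9·X²
At X = 11: dY/dX = 1089, Y = 3993

Elasticity = 1089 · (11 / 3993) = 3

Interpretation: for a small percentage change in X, the percentage change in Y is approximately 3.00 times as large.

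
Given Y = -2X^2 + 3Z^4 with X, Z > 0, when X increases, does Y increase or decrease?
Y decreases

Taking the partial derivative:
∂Y/∂X = -4X

∂Y/∂X = -4X < 0 (assuming positive values)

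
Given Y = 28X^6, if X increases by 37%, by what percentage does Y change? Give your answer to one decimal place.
561.2%

For Y = 28X^6:
If X → X(1 + 0.37)
Then Y → Y · (1 + 0.37)^6
     ≈ Y · 6.6119

Percentage change = ((1 + 0.37)^6 − 1) × 100% ≈ 561.2%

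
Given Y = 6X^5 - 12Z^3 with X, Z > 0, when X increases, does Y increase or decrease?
Y increases

Taking the partial derivative:
∂Y/∂X = 30X^4

∂Y/∂X = 30X^4 > 0 (assuming positive values)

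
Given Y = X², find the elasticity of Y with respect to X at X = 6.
Elasticity = 2

Elasticity = (dY/dX) · (X/Y)

dY/dX = 2·X
At X = 6: dY/dX = 12, Y = 36

Elasticity = 12 · (6 / 36) = 2

Interpretation: for a small percentage change in X, the percentage change in Y is approximately 2.00 times as large.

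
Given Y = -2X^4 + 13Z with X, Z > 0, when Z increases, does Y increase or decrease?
Y increases

Taking the partial derivative:
∂Y/∂Z = 13

∂Y/∂Z = 13 > 0 (assuming positive values)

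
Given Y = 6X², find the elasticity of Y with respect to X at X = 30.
Elasticity = 2

Elasticity = (dY/dX) · (X/Y)

dY/dX = 12·X
At X = 30: dY/dX = 360, Y = 5400

Elasticity = 360 · (30 / 5400) = 2

Interpretation: for a small percentage change in X, the percentage change in Y is approximately 2.00 times as large.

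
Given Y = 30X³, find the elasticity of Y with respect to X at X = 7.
Elasticity = 3

Elasticity = (dY/dX) · (X/Y)

dY/dX = 90·X²
At X = 7: dY/dX = 4410, Y = 10290

Elasticity = 4410 · (7 / 10290) = 3

Interpretation: for a small percentage change in X, the percentage change in Y is approximately 3.00 times as large.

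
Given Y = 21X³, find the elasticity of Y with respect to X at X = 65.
Elasticity = 3

Elasticity = (dY/dX) · (X/Y)

dY/dX = 63·X²
At X = 65: dY/dX = 266175, Y = 5767125

Elasticity = 266175 · (65 / 5767125) = 3

Interpretation: for a small percentage change in X, the percentage change in Y is approximately 3.00 times as large.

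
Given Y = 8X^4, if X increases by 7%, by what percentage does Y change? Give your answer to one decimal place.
31.1%

For Y = 8X^4:
If X → X(1 + 0.07)
Then Y → Y · (1 + 0.07)^4
     ≈ Y · 1.3108

Percentage change = ((1 + 0.07)^4 − 1) × 100% ≈ 31.1%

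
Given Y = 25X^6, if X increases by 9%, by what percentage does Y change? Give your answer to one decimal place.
67.7%

For Y = 25X^6:
If X → X(1 + 0.09)
Then Y → Y · (1 + 0.09)^6
     ≈ Y · 1.6771

Percentage change = ((1 + 0.09)^6 − 1) × 100% ≈ 67.7%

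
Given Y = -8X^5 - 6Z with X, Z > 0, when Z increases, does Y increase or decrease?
Y decreases

Taking the partial derivative:
∂Y/∂Z = -6

∂Y/∂Z = -6 < 0 (assuming positive values)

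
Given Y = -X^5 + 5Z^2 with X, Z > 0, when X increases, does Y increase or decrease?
Y decreases

Taking the partial derivative:
∂Y/∂X = -5X^4

∂Y/∂X = -5X^4 < 0 (assuming positive values)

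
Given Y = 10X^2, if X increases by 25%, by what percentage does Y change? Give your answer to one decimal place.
56.3%

For Y = 10X^2:
If X → X(1 + 0.25)
Then Y → Y · (1 + 0.25)^2
     = Y · 1.5625

Percentage change = ((1 + 0.25)^2 − 1) × 100% ≈ 56.3%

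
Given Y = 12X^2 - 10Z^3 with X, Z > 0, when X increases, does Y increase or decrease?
Y increases

Taking the partial derivative:
∂Y/∂X = 24X

∂Y/∂X = 24X > 0 (assuming positive values)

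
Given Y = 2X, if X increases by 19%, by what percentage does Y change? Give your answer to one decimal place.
19.0%

For Y = 2X:
If X → X(1 + 0.19)
Then Y → Y · (1 + 0.19)^1
     = Y · 1.1900

Percentage change = ((1 + 0.19)^1 − 1) × 100% = 19.0%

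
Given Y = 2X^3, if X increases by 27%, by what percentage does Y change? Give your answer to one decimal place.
104.8%

For Y = 2X^3:
If X → X(1 + 0.27)
Then Y → Y · (1 + 0.27)^3
     ≈ Y · 2.0484

Percentage change = ((1 + 0.27)^3 − 1) × 100% ≈ 104.8%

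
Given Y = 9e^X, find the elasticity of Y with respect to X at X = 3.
Elasticity = 3

Elasticity = (dY/dX) · (X/Y)

dY/dX = 9·e^X
At X = 3: dY/dX = 9·e^3, Y = 9·e^3

Elasticity = (9·e^3) · (3 / (9·e^3)) = 3

Interpretation: for a small percentage change in X, the percentage change in Y is approximately 3.00 times as large.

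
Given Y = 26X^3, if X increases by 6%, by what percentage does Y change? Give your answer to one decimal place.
19.1%

For Y = 26X^3:
If X → X(1 + 0.06)
Then Y → Y · (1 + 0.06)^3
     ≈ Y · 1.1910

Percentage change = ((1 + 0.06)^3 − 1) × 100% ≈ 19.1%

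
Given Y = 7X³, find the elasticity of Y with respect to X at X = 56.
Elasticity = 3

Elasticity = (dY/dX) · (X/Y)

dY/dX = 21·X²
At X = 56: dY/dX = 65856, Y = 1229312

Elasticity = 65856 · (56 / 1229312) = 3

Interpretation: for a small percentage change in X, the percentage change in Y is approximately 3.00 times as large.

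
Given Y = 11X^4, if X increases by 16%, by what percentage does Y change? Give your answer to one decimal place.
81.1%

For Y = 11X^4:
If X → X(1 + 0.16)
Then Y → Y · (1 + 0.16)^4
     ≈ Y · 1.8106

Percentage change = ((1 + 0.16)^4 − 1) × 100% ≈ 81.1%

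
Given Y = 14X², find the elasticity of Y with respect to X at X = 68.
Elasticity = 2

Elasticity = (dY/dX) · (X/Y)

dY/dX = 28·X
At X = 68: dY/dX = 1904, Y = 64736

Elasticity = 1904 · (68 / 64736) = 2

Interpretation: for a small percentage change in X, the percentage change in Y is approximately 2.00 times as large.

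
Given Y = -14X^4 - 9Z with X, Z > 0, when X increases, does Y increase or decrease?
Y decreases

Taking the partial derivative:
∂Y/∂X = -56X^3

∂Y/∂X = -56X^3 < 0 (assuming positive values)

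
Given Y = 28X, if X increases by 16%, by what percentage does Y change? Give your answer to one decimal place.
16.0%

For Y = 28X:
If X → X(1 + 0.16)
Then Y → Y · (1 + 0.16)^1
     = Y · 1.1600

Percentage change = ((1 + 0.16)^1 − 1) × 100% = 16.0%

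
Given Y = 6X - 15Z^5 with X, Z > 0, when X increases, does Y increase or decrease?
Y increases

Taking the partial derivative:
∂Y/∂X = 6

∂Y/∂X = 6 > 0 (assuming positive values)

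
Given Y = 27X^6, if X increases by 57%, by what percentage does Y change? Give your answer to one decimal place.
1397.6%

For Y = 27X^6:
If X → X(1 + 0.57)
Then Y → Y · (1 + 0.57)^6
     ≈ Y · 14.9761

Percentage change = ((1 + 0.57)^6 − 1) × 100% ≈ 1397.6%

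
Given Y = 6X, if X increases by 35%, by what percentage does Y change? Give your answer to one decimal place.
35.0%

For Y = 6X:
If X → X(1 + 0.35)
Then Y → Y · (1 + 0.35)^1
     = Y · 1.3500

Percentage change = ((1 + 0.35)^1 − 1) × 100% = 35.0%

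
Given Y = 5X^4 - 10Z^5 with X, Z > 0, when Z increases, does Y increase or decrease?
Y decreases

Taking the partial derivative:
∂Y/∂Z = -50Z^4

∂Y/∂Z = -50Z^4 < 0 (assuming positive values)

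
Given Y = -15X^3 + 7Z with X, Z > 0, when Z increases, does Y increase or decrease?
Y increases

Taking the partial derivative:
∂Y/∂Z = 7

∂Y/∂Z = 7 > 0 (assuming positive values)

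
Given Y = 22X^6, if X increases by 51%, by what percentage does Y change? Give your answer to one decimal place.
1085.4%

For Y = 22X^6:
If X → X(1 + 0.51)
Then Y → Y · (1 + 0.51)^6
     ≈ Y · 11.8539

Percentage change = ((1 + 0.51)^6 − 1) × 100% ≈ 1085.4%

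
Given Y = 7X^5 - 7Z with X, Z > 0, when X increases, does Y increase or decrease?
Y increases

Taking the partial derivative:
∂Y/∂X = 35X^4

∂Y/∂X = 35X^4 > 0 (assuming positive values)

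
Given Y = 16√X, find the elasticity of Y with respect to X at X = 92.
Elasticity = 1/2

Elasticity = (dY/dX) · (X/Y)

dY/dX = 8/√X
At X = 92: dY/dX = 4·√23/23, Y = 32·√23

Elasticity = (4·√23/23) · (92 / (32·√23)) = 1/2

Interpretation: for a small percentage change in X, the percentage change in Y is approximately 0.50 times as large.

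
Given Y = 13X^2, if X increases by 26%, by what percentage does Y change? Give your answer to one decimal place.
58.8%

For Y = 13X^2:
If X → X(1 + 0.26)
Then Y → Y · (1 + 0.26)^2
     = Y · 1.5876

Percentage change = ((1 + 0.26)^2 − 1) × 100% ≈ 58.8%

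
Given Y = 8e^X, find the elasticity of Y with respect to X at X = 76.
Elasticity = 76

Elasticity = (dY/dX) · (X/Y)

dY/dX = 8·e^X
At X = 76: dY/dX = 8·e^76, Y = 8·e^76

Elasticity = (8·e^76) · (76 / (8·e^76)) = 76

Interpretation: for a small percentage change in X, the percentage change in Y is approximately 76.00 times as large.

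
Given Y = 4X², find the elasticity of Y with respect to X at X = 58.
Elasticity = 2

Elasticity = (dY/dX) · (X/Y)

dY/dX = 8·X
At X = 58: dY/dX = 464, Y = 13456

Elasticity = 464 · (58 / 13456) = 2

Interpretation: for a small percentage change in X, the percentage change in Y is approximately 2.00 times as large.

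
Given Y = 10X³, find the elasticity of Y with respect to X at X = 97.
Elasticity = 3

Elasticity = (dY/dX) · (X/Y)

dY/dX = 30·X²
At X = 97: dY/dX = 282270, Y = 9126730

Elasticity = 282270 · (97 / 9126730) = 3

Interpretation: for a small percentage change in X, the percentage change in Y is approximately 3.00 times as large.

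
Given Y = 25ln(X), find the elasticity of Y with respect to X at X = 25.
Elasticity = 1/ln(25) ≈ 0.3107

Elasticity = (dY/dX) · (X/Y)

dY/dX = 25/X
At X = 25: dY/dX = 1, Y = 25·ln(25)

Elasticity = 1 · (25 / (25·ln(25))) = 1/ln(25) ≈ 0.3107

Interpretation: for a small percentage change in X, the percentage change in Y is approximately 0.31 times as large.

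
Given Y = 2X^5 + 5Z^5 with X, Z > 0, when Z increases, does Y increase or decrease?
Y increases

Taking the partial derivative:
∂Y/∂Z = 25Z^4

∂Y/∂Z = 25Z^4 > 0 (assuming positive values)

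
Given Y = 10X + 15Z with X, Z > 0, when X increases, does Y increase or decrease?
Y increases

Taking the partial derivative:
∂Y/∂X = 10

∂Y/∂X = 10 > 0 (assuming positive values)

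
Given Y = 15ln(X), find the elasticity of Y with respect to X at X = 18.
Elasticity = 1/ln(18) ≈ 0.3460

Elasticity = (dY/dX) · (X/Y)

dY/dX = 15/X
At X = 18: dY/dX = 5/6, Y = 15·ln(18)

Elasticity = (5/6) · (18 / (15·ln(18))) = 1/ln(18) ≈ 0.3460

Interpretation: for a small percentage change in X, the percentage change in Y is approximately 0.35 times as large.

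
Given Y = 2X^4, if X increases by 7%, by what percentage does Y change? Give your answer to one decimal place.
31.1%

For Y = 2X^4:
If X → X(1 + 0.07)
Then Y → Y · (1 + 0.07)^4
     ≈ Y · 1.3108

Percentage change = ((1 + 0.07)^4 − 1) × 100% ≈ 31.1%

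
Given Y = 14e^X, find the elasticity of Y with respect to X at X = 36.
Elasticity = 36

Elasticity = (dY/dX) · (X/Y)

dY/dX = 14·e^X
At X = 36: dY/dX = 14·e^36, Y = 14·e^36

Elasticity = (14·e^36) · (36 / (14·e^36)) = 36

Interpretation: for a small percentage change in X, the percentage change in Y is approximately 36.00 times as large.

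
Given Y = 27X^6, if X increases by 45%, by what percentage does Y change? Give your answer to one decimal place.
829.4%

For Y = 27X^6:
If X → X(1 + 0.45)
Then Y → Y · (1 + 0.45)^6
     ≈ Y · 9.2941

Percentage change = ((1 + 0.45)^6 − 1) × 100% ≈ 829.4%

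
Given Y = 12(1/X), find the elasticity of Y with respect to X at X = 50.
Elasticity = -1

Elasticity = (dY/dX) · (X/Y)

dY/dX = -12/X²
At X = 50: dY/dX = -3/625, Y = 6/25

Elasticity = (-3/625) · (50 / (6/25)) = -1

Interpretation: for a small percentage change in X, the percentage change in Y is approximately -1.00 times as large.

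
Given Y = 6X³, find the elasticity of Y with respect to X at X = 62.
Elasticity = 3

Elasticity = (dY/dX) · (X/Y)

dY/dX = 18·X²
At X = 62: dY/dX = 69192, Y = 1429968

Elasticity = 69192 · (62 / 1429968) = 3

Interpretation: for a small percentage change in X, the percentage change in Y is approximately 3.00 times as large.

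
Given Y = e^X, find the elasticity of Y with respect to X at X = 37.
Elasticity = 37

Elasticity = (dY/dX) · (X/Y)

dY/dX = e^X
At X = 37: dY/dX = e^37, Y = e^37

Elasticity = (e^37) · (37 / (e^37)) = 37

Interpretation: for a small percentage change in X, the percentage change in Y is approximately 37.00 times as large.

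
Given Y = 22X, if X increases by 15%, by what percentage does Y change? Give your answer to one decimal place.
15.0%

For Y = 22X:
If X → X(1 + 0.15)
Then Y → Y · (1 + 0.15)^1
     = Y · 1.1500

Percentage change = ((1 + 0.15)^1 − 1) × 100% = 15.0%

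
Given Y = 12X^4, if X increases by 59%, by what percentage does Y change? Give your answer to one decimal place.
539.1%

For Y = 12X^4:
If X → X(1 + 0.59)
Then Y → Y · (1 + 0.59)^4
     ≈ Y · 6.3913

Percentage change = ((1 + 0.59)^4 − 1) × 100% ≈ 539.1%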